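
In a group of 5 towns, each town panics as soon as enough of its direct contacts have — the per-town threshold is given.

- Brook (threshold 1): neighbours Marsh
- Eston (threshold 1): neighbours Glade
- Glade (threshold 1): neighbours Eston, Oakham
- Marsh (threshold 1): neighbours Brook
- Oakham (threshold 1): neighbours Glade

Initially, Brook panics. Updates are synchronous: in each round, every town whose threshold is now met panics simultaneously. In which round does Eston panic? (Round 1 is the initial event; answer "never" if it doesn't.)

never

Round 1 — Brook panics (initial).
Round 2 — checking thresholds:
  Marsh: 1 of 1 neighbours ≥ 1, panics.
Round 3 — no new panics; cascade stops.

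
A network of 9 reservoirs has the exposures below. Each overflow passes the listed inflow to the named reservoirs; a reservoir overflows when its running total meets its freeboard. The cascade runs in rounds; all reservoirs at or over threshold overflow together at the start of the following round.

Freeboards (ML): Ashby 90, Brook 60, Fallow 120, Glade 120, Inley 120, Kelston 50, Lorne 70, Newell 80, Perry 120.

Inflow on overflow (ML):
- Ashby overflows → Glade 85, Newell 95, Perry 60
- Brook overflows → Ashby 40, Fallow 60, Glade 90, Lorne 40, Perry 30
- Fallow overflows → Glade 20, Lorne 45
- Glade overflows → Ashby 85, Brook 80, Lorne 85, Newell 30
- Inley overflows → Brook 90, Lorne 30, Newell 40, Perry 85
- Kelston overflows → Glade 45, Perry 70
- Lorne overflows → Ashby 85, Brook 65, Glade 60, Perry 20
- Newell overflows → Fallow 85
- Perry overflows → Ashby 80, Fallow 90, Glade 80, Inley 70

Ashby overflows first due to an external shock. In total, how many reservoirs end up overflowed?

Round 1 — Ashby overflows (initial).
  Glade: +85 → 85 < 120
  Newell: +95 → 95 ≥ 80
  Perry: +60 → 60 < 120
Round 2 — Newell overflows.
  Fallow: +85 → 85 < 120
No further overflows.

2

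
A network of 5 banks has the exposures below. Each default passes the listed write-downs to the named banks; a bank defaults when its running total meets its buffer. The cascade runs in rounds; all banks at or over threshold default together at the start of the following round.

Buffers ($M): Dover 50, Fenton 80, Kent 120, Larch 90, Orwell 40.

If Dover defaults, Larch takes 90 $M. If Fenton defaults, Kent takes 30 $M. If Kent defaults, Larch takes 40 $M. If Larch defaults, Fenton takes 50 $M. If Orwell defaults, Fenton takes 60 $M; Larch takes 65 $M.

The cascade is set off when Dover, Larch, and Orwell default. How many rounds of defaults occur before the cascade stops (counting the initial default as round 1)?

Round 1 — Dover, Larch, Orwell default (initial).
  Fenton: +50+60 → 110 ≥ 80
Round 2 — Fenton defaults.
  Kent: +30 → 30 < 120
No further defaults.

2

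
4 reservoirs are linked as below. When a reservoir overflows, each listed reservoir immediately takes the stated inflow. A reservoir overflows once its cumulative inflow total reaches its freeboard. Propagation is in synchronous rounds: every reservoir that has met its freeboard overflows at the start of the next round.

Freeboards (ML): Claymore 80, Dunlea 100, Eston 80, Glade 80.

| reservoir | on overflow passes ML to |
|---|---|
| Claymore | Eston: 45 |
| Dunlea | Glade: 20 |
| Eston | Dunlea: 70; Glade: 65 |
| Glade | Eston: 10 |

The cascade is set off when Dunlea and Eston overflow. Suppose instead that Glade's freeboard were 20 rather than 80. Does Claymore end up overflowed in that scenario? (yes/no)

With Glade's freeboard at 20:
Round 1 — Dunlea, Eston overflow (initial).
  Glade: +20+65 → 85 ≥ 20
Round 2 — Glade overflows.
No further overflows.

no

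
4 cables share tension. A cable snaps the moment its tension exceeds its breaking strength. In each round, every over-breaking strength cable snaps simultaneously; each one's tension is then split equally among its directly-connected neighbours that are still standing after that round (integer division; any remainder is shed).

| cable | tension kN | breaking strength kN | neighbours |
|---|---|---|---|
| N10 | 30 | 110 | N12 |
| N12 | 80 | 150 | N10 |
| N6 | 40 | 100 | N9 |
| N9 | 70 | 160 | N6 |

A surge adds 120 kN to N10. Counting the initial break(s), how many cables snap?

Round 1 — N10 at 150 > 110. N10 snaps.
  N10 sheds 150 kN to N12: 150 each.
    N12: 80+150 = 230 > 150
Round 2 — N12 snaps.
  N12 sheds 230 kN: no online neighbours, lost.
No further breaks.

2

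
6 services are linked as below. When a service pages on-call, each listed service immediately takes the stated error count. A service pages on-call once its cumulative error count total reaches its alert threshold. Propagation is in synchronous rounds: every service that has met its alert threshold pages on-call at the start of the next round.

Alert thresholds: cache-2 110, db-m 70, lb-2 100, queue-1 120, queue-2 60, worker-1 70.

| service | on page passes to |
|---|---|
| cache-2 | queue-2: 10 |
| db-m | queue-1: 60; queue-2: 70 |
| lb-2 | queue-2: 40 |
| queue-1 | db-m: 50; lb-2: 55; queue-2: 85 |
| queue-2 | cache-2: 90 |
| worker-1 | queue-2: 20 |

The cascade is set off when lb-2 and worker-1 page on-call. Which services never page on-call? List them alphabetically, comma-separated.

Round 1 — lb-2, worker-1 page on-call (initial).
  queue-2: +40+20 → 60 ≥ 60
Round 2 — queue-2 pages on-call.
  cache-2: +90 → 90 < 110
No further pages.

cache-2, db-m, queue-1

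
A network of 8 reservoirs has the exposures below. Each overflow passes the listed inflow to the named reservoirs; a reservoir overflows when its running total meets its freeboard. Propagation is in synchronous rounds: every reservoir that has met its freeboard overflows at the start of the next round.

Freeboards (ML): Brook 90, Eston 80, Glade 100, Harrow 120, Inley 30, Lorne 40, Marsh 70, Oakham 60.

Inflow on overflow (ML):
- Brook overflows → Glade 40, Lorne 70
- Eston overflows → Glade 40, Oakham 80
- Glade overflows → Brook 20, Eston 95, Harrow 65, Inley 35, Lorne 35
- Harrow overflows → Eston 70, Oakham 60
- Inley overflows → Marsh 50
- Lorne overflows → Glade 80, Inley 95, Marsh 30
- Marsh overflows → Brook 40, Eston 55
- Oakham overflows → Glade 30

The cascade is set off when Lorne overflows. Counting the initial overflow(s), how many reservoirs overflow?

Round 1 — Lorne overflows (initial).
  Glade: +80 → 80 < 100
  Inley: +95 → 95 ≥ 30
  Marsh: +30 → 30 < 70
Round 2 — Inley overflows.
  Marsh: +50 → 80 ≥ 70
Round 3 — Marsh overflows.
  Brook: +40 → 40 < 90
  Eston: +55 → 55 < 80
No further overflows.

3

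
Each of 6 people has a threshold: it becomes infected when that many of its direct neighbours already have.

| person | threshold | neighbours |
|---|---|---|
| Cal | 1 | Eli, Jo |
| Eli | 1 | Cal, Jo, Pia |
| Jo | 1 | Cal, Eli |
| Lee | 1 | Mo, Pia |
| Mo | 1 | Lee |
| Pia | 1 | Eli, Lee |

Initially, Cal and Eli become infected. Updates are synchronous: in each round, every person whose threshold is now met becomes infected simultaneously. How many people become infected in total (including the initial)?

Round 1 — Cal, Eli become infected (initial).
Round 2 — checking thresholds:
  Jo: 2 of 2 neighbours ≥ 1, becomes infected.
  Pia: 1 of 2 neighbours ≥ 1, becomes infected.
Round 3 — checking thresholds:
  Lee: 1 of 2 neighbours ≥ 1, becomes infected.
Round 4 — checking thresholds:
  Mo: 1 of 1 neighbours ≥ 1, becomes infected.
Round 5 — no new infections; cascade stops.

6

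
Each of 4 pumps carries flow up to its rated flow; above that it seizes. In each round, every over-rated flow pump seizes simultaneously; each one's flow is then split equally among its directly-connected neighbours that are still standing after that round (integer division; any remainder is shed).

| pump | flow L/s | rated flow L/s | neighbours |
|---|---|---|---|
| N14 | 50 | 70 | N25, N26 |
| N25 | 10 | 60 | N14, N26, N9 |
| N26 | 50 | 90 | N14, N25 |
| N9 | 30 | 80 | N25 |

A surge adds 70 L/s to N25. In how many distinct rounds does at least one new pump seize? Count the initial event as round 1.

Round 1 — N25 at 80 > 60. N25 seizes.
  N25 sheds 80 L/s to N14, N26, N9: 26 each (2 lost).
    N14: 50+26 = 76 > 70
    N26: 50+26 = 76 ≤ 90
    N9: 30+26 = 56 ≤ 80
Round 2 — N14 seizes.
  N14 sheds 76 L/s to N26: 76 each.
    N26: 76+76 = 152 > 90
Round 3 — N26 seizes.
  N26 sheds 152 L/s: no online neighbours, lost.
No further seizures.

3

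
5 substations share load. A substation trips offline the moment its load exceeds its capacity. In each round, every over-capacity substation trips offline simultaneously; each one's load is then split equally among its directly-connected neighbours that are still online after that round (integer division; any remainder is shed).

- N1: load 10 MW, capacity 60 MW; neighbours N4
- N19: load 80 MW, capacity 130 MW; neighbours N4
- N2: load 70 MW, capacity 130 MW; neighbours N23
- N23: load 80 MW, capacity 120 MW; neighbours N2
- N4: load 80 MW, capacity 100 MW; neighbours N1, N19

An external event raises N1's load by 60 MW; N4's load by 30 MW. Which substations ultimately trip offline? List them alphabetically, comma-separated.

Round 1 — N1 at 70 > 60; N4 at 110 > 100. N1, N4 trip offline.
  N1 sheds 70 MW: no online neighbours, lost.
  N4 sheds 110 MW to N19: 110 each.
    N19: 80+110 = 190 > 130
Round 2 — N19 trips offline.
  N19 sheds 190 MW: no online neighbours, lost.
No further trips.

N1, N19, N4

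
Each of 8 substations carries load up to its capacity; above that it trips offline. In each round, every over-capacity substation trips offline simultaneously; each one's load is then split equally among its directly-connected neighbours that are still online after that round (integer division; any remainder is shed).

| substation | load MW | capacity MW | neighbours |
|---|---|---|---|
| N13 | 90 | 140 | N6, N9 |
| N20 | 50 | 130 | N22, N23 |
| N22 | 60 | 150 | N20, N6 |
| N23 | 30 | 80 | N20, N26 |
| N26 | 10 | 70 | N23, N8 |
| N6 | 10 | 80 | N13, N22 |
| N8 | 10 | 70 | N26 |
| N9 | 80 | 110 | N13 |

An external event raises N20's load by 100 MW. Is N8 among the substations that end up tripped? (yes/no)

Round 1 — N20 at 150 > 130. N20 trips offline.
  N20 sheds 150 MW to N22, N23: 75 each.
    N22: 60+75 = 135 ≤ 150
    N23: 30+75 = 105 > 80
Round 2 — N23 trips offline.
  N23 sheds 105 MW to N26: 105 each.
    N26: 10+105 = 115 > 70
Round 3 — N26 trips offline.
  N26 sheds 115 MW to N8: 115 each.
    N8: 10+115 = 125 > 70
Round 4 — N8 trips offline.
  N8 sheds 125 MW: no online neighbours, lost.
No further trips.

yes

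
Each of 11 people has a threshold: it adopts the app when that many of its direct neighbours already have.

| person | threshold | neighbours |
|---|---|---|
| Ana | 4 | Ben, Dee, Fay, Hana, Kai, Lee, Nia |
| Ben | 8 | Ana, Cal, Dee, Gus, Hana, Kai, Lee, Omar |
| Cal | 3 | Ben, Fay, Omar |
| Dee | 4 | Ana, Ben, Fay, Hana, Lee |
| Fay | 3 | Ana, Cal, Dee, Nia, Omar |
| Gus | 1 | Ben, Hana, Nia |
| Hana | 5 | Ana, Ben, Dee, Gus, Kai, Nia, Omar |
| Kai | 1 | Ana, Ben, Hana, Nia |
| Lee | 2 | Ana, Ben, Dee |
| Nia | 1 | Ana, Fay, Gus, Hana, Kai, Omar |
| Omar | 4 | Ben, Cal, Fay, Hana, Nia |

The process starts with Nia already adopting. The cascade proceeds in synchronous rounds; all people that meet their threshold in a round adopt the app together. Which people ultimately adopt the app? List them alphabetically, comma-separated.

Round 1 — Nia adopts the app (initial).
Round 2 — checking thresholds:
  Ana: 1 of 7 neighbours < 4, holds.
  Fay: 1 of 5 neighbours < 3, holds.
  Gus: 1 of 3 neighbours ≥ 1, adopts the app.
  Hana: 1 of 7 neighbours < 5, holds.
  Kai: 1 of 4 neighbours ≥ 1, adopts the app.
  Omar: 1 of 5 neighbours < 4, holds.
Round 3 — no new adoptions; cascade stops.

Gus, Kai, Nia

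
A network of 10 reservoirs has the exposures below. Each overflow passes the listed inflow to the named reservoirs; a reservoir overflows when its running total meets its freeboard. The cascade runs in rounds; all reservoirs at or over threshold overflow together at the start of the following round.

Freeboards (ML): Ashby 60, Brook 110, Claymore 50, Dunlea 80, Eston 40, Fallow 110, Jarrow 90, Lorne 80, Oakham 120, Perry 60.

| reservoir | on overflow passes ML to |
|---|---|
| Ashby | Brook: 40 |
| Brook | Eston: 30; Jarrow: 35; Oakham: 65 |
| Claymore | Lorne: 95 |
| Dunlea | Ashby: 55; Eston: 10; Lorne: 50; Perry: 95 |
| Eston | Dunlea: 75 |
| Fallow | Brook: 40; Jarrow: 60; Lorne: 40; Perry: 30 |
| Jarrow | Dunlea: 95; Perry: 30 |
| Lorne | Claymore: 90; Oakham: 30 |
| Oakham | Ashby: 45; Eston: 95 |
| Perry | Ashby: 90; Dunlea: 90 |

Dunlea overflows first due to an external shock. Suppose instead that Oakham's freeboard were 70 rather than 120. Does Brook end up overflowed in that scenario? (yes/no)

With Oakham's freeboard at 70:
Round 1 — Dunlea overflows (initial).
  Ashby: +55 → 55 < 60
  Eston: +10 → 10 < 40
  Lorne: +50 → 50 < 80
  Perry: +95 → 95 ≥ 60
Round 2 — Perry overflows.
  Ashby: +90 → 145 ≥ 60
Round 3 — Ashby overflows.
  Brook: +40 → 40 < 110
No further overflows.

no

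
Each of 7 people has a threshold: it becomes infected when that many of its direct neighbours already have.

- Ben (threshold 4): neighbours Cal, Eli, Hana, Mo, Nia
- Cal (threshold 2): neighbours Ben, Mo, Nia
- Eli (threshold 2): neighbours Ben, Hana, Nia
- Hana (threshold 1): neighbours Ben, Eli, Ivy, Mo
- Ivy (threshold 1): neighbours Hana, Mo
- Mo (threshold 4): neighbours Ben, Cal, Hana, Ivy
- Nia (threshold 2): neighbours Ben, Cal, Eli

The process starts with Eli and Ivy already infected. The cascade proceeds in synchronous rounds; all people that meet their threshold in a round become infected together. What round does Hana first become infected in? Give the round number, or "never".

Round 1 — Eli, Ivy become infected (initial).
Round 2 — checking thresholds:
  Ben: 1 of 5 neighbours < 4, below threshold.
  Hana: 2 of 4 neighbours ≥ 1, becomes infected.
  Mo: 1 of 4 neighbours < 4, below threshold.
  Nia: 1 of 3 neighbours < 2, below threshold.
Round 3 — no new infections; cascade stops.

2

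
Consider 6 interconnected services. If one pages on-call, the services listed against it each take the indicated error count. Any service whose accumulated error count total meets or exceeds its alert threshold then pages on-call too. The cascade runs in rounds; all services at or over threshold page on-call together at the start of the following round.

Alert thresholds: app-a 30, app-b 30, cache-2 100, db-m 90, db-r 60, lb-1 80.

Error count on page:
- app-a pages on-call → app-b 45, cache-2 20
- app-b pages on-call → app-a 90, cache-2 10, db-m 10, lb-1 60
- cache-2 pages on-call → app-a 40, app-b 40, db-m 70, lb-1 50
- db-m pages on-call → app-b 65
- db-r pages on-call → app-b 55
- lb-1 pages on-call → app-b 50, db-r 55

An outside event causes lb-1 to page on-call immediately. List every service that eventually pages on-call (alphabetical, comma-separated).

Round 1 — lb-1 pages on-call (initial).
  app-b: +50 → 50 ≥ 30
  db-r: +55 → 55 < 60
Round 2 — app-b pages on-call.
  app-a: +90 → 90 ≥ 30
  cache-2: +10 → 10 < 100
  db-m: +10 → 10 < 90
Round 3 — app-a pages on-call.
  cache-2: +20 → 30 < 100
No further pages.

app-a, app-b, lb-1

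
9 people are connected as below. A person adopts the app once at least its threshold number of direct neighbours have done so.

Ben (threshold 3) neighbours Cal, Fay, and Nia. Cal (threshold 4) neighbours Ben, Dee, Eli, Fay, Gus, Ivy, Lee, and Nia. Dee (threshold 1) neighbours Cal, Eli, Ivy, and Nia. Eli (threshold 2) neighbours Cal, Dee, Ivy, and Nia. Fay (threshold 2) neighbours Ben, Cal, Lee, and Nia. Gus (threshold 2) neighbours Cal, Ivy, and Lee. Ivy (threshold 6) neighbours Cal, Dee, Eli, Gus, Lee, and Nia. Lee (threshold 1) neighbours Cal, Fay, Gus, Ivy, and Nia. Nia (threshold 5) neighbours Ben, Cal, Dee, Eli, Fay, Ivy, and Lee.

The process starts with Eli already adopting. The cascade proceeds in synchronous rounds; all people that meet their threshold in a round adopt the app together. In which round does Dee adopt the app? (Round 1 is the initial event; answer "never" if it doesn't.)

2

Round 1 — Eli adopts the app (initial).
Round 2 — checking thresholds:
  Cal: 1 of 8 neighbours < 4, holds.
  Dee: 1 of 4 neighbours ≥ 1, adopts the app.
  Ivy: 1 of 6 neighbours < 6, holds.
  Nia: 1 of 7 neighbours < 5, holds.
Round 3 — no new adoptions; cascade stops.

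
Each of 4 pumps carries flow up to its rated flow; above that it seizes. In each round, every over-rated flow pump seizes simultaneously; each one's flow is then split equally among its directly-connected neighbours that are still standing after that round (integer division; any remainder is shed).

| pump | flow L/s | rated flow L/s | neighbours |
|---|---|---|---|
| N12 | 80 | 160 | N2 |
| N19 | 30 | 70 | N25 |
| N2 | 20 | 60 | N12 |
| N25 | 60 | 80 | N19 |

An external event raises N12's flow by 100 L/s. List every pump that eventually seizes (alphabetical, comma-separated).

N12, N2

Round 1 — N12 at 180 > 160. N12 seizes.
  N12 sheds 180 L/s to N2: 180 each.
    N2: 20+180 = 200 > 60
Round 2 — N2 seizes.
  N2 sheds 200 L/s: no online neighbours, lost.
No further seizures.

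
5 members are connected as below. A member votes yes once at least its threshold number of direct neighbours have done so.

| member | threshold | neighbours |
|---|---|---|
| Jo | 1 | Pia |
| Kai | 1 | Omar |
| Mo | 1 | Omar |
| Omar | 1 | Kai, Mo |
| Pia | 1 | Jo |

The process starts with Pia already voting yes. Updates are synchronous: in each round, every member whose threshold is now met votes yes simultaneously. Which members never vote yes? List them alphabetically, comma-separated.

Kai, Mo, Omar

Round 1 — Pia votes yes (initial).
Round 2 — checking thresholds:
  Jo: 1 of 1 neighbours ≥ 1, votes yes.
Round 3 — no new yes votes; cascade stops.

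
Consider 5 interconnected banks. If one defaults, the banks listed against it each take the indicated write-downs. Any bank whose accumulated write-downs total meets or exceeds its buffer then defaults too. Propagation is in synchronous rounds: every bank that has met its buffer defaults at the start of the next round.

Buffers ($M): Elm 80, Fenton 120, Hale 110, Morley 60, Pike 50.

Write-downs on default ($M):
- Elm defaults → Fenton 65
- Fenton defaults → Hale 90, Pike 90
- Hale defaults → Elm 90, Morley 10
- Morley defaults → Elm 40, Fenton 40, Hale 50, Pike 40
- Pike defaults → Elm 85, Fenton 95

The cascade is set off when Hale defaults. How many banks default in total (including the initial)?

Round 1 — Hale defaults (initial).
  Elm: +90 → 90 ≥ 80
  Morley: +10 → 10 < 60
Round 2 — Elm defaults.
  Fenton: +65 → 65 < 120
No further defaults.

2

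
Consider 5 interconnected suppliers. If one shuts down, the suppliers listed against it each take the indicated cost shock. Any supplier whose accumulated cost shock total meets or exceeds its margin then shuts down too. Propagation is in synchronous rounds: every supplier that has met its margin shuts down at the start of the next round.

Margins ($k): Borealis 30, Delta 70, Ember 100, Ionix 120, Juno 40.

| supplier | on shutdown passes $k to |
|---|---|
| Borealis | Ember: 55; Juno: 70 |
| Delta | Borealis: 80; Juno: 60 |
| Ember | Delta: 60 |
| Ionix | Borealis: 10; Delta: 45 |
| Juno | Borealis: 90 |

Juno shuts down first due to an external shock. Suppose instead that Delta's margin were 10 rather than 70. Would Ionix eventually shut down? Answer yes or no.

no

With Delta's margin at 10:
Round 1 — Juno shuts down (initial).
  Borealis: +90 → 90 ≥ 30
Round 2 — Borealis shuts down.
  Ember: +55 → 55 < 100
No further shutdowns.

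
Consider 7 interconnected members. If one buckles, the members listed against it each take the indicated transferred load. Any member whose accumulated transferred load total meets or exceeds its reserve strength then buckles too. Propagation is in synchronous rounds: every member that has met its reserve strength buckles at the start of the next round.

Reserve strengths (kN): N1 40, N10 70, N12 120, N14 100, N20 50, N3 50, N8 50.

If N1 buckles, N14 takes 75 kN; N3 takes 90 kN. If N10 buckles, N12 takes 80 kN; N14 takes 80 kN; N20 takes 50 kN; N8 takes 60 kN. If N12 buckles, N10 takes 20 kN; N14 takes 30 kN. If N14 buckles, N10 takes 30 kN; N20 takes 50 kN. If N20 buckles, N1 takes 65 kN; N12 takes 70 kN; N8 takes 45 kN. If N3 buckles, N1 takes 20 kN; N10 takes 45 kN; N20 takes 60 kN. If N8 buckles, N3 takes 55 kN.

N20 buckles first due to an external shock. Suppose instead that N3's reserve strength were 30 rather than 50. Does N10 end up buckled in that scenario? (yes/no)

no

With N3's reserve strength at 30:
Round 1 — N20 buckles (initial).
  N1: +65 → 65 ≥ 40
  N12: +70 → 70 < 120
  N8: +45 → 45 < 50
Round 2 — N1 buckles.
  N14: +75 → 75 < 100
  N3: +90 → 90 ≥ 30
Round 3 — N3 buckles.
  N10: +45 → 45 < 70
No further bucklings.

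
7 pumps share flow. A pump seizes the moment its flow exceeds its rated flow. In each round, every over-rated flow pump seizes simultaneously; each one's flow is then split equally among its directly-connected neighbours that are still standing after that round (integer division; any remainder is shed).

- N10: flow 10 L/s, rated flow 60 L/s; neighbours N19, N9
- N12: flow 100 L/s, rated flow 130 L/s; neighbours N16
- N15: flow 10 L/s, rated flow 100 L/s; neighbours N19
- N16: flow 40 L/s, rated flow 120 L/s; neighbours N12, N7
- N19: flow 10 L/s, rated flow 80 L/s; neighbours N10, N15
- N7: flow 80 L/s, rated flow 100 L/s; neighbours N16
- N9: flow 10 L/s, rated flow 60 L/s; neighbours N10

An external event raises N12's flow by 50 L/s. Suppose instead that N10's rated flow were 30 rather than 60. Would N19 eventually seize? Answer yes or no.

no

With N10's rated flow at 30:
Round 1 — N12 at 150 > 130. N12 seizes.
  N12 sheds 150 L/s to N16: 150 each.
    N16: 40+150 = 190 > 120
Round 2 — N16 seizes.
  N16 sheds 190 L/s to N7: 190 each.
    N7: 80+190 = 270 > 100
Round 3 — N7 seizes.
  N7 sheds 270 L/s: no online neighbours, lost.
No further seizures.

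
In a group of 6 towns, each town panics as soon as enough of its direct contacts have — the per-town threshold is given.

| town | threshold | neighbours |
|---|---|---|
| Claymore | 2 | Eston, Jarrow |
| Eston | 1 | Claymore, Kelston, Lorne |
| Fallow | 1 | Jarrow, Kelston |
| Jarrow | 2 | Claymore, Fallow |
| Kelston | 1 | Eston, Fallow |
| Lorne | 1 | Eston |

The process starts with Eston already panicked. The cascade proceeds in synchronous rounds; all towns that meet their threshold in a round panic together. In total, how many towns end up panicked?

4

Round 1 — Eston panics (initial).
Round 2 — checking thresholds:
  Claymore: 1 of 2 neighbours < 2, below threshold.
  Kelston: 1 of 2 neighbours ≥ 1, panics.
  Lorne: 1 of 1 neighbours ≥ 1, panics.
Round 3 — checking thresholds:
  Claymore: 1 of 2 neighbours < 2, below threshold.
  Fallow: 1 of 2 neighbours ≥ 1, panics.
Round 4 — no new panics; cascade stops.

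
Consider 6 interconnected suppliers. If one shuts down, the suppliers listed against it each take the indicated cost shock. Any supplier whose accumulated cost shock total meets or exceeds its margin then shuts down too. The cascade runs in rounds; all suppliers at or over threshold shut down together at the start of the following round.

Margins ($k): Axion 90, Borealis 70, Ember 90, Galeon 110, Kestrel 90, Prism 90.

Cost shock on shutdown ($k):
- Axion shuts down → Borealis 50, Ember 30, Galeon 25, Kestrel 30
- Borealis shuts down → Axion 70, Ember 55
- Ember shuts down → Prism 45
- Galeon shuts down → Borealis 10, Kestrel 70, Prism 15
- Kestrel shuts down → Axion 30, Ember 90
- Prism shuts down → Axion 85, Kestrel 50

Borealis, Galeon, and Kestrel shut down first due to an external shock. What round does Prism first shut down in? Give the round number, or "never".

Round 1 — Borealis, Galeon, Kestrel shut down (initial).
  Axion: +70+30 → 100 ≥ 90
  Ember: +55+90 → 145 ≥ 90
  Prism: +15 → 15 < 90
Round 2 — Axion, Ember shut down.
  Prism: +45 → 60 < 90
No further shutdowns.

never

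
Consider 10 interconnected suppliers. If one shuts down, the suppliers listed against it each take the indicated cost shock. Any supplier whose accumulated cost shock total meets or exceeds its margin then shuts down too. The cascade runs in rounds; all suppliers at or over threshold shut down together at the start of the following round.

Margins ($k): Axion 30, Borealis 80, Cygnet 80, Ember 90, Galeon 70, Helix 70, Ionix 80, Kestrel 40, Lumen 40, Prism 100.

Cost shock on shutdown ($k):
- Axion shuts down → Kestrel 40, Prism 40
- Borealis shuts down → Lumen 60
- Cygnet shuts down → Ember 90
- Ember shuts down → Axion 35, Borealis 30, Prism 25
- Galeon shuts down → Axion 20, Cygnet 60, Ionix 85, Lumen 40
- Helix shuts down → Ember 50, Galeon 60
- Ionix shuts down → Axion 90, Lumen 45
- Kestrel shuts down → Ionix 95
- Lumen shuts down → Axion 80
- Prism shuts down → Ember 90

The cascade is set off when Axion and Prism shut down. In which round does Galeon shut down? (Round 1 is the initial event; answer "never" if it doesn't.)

never

Round 1 — Axion, Prism shut down (initial).
  Ember: +90 → 90 ≥ 90
  Kestrel: +40 → 40 ≥ 40
Round 2 — Ember, Kestrel shut down.
  Borealis: +30 → 30 < 80
  Ionix: +95 → 95 ≥ 80
Round 3 — Ionix shuts down.
  Lumen: +45 → 45 ≥ 40
Round 4 — Lumen shuts down.
No further shutdowns.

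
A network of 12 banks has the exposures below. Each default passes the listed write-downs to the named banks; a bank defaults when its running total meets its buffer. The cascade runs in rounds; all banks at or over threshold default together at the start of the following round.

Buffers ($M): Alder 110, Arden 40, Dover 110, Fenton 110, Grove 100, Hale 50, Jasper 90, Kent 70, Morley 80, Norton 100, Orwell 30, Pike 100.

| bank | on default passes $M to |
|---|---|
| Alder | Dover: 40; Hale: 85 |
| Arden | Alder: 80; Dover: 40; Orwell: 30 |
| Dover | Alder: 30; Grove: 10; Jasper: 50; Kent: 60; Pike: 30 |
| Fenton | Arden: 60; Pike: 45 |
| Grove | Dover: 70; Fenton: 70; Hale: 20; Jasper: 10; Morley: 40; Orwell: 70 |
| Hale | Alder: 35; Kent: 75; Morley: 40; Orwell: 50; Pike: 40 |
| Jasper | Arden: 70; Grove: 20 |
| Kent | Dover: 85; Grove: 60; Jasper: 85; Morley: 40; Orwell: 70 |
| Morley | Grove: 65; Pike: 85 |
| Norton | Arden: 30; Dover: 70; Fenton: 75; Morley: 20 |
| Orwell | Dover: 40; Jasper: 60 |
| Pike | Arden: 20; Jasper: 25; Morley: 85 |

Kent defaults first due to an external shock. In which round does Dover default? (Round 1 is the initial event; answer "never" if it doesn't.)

Round 1 — Kent defaults (initial).
  Dover: +85 → 85 < 110
  Grove: +60 → 60 < 100
  Jasper: +85 → 85 < 90
  Morley: +40 → 40 < 80
  Orwell: +70 → 70 ≥ 30
Round 2 — Orwell defaults.
  Dover: +40 → 125 ≥ 110
  Jasper: +60 → 145 ≥ 90
Round 3 — Dover, Jasper default.
  Alder: +30 → 30 < 110
  Arden: +70 → 70 ≥ 40
  Grove: +10+20 → 90 < 100
  Pike: +30 → 30 < 100
Round 4 — Arden defaults.
  Alder: +80 → 110 ≥ 110
Round 5 — Alder defaults.
  Hale: +85 → 85 ≥ 50
Round 6 — Hale defaults.
  Morley: +40 → 80 ≥ 80
  Pike: +40 → 70 < 100
Round 7 — Morley defaults.
  Grove: +65 → 155 ≥ 100
  Pike: +85 → 155 ≥ 100
Round 8 — Grove, Pike default.
  Fenton: +70 → 70 < 110
No further defaults.

3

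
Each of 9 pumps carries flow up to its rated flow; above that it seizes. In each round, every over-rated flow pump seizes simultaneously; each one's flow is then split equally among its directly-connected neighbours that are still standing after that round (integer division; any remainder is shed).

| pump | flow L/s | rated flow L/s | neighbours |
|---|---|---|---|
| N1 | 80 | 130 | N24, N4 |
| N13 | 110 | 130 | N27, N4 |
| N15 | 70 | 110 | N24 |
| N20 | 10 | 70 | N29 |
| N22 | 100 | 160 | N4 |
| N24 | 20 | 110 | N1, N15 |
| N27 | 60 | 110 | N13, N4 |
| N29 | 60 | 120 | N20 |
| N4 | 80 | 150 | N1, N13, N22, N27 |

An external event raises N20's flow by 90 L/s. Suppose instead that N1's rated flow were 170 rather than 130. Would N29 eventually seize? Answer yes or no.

yes

With N1's rated flow at 170:
Round 1 — N20 at 100 > 70. N20 seizes.
  N20 sheds 100 L/s to N29: 100 each.
    N29: 60+100 = 160 > 120
Round 2 — N29 seizes.
  N29 sheds 160 L/s: no online neighbours, lost.
No further seizures.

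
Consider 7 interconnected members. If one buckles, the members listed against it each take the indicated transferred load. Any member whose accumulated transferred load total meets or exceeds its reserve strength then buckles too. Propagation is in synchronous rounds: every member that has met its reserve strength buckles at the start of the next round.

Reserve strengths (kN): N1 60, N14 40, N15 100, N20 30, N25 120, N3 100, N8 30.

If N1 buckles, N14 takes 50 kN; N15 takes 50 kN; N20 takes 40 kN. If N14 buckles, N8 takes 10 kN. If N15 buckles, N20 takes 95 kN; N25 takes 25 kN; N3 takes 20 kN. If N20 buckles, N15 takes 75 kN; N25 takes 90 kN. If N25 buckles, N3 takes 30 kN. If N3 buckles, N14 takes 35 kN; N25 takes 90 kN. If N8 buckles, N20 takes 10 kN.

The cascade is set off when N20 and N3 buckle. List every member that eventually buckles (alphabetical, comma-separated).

N20, N25, N3

Round 1 — N20, N3 buckle (initial).
  N14: +35 → 35 < 40
  N15: +75 → 75 < 100
  N25: +90+90 → 180 ≥ 120
Round 2 — N25 buckles.
No further bucklings.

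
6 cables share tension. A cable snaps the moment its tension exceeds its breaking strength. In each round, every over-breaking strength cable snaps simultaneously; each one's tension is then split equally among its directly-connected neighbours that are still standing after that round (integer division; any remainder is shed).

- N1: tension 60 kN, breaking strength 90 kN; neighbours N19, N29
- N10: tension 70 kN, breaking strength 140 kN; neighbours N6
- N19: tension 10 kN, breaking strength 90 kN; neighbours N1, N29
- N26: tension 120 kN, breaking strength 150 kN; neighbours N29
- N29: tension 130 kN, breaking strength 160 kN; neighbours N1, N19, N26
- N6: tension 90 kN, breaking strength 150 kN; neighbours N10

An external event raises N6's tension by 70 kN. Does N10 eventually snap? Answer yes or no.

yes

Round 1 — N6 at 160 > 150. N6 snaps.
  N6 sheds 160 kN to N10: 160 each.
    N10: 70+160 = 230 > 140
Round 2 — N10 snaps.
  N10 sheds 230 kN: no online neighbours, lost.
No further breaks.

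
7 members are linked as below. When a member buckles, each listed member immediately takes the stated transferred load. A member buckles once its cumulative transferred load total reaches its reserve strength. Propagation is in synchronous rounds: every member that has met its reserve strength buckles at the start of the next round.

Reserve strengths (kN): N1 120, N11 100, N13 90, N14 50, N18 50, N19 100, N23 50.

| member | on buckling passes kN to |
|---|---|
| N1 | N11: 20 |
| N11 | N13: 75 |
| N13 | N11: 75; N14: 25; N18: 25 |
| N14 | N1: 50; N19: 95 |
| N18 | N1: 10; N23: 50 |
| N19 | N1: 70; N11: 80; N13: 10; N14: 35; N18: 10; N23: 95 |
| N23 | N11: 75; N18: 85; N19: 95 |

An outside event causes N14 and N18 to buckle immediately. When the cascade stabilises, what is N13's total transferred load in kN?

85

Round 1 — N14, N18 buckle (initial).
  N1: +50+10 → 60 < 120
  N19: +95 → 95 < 100
  N23: +50 → 50 ≥ 50
Round 2 — N23 buckles.
  N11: +75 → 75 < 100
  N19: +95 → 190 ≥ 100
Round 3 — N19 buckles.
  N1: +70 → 130 ≥ 120
  N11: +80 → 155 ≥ 100
  N13: +10 → 10 < 90
Round 4 — N1, N11 buckle.
  N13: +75 → 85 < 90
No further bucklings.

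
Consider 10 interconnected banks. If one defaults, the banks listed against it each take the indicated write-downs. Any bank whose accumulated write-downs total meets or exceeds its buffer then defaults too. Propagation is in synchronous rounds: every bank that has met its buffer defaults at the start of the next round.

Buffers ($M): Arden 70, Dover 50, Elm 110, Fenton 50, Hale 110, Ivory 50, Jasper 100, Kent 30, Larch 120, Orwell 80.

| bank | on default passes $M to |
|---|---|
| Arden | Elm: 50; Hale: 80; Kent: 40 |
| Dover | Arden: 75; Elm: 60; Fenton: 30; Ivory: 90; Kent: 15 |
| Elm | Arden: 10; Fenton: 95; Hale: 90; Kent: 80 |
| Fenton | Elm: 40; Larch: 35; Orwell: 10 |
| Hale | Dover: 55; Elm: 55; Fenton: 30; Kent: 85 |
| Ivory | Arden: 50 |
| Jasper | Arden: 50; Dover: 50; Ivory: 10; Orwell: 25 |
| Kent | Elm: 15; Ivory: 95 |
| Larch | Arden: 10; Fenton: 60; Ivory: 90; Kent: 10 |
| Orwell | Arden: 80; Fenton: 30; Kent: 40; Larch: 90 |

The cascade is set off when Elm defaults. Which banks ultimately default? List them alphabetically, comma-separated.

Elm, Fenton, Ivory, Kent

Round 1 — Elm defaults (initial).
  Arden: +10 → 10 < 70
  Fenton: +95 → 95 ≥ 50
  Hale: +90 → 90 < 110
  Kent: +80 → 80 ≥ 30
Round 2 — Fenton, Kent default.
  Ivory: +95 → 95 ≥ 50
  Larch: +35 → 35 < 120
  Orwell: +10 → 10 < 80
Round 3 — Ivory defaults.
  Arden: +50 → 60 < 70
No further defaults.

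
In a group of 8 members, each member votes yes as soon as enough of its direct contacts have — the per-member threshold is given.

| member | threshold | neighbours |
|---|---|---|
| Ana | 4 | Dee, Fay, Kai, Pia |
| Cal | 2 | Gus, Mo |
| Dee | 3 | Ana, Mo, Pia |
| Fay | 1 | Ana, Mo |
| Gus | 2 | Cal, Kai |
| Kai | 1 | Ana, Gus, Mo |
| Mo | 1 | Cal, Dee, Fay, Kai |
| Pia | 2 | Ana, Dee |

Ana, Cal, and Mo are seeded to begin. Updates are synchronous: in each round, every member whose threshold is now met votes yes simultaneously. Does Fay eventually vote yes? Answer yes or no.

Round 1 — Ana, Cal, Mo vote yes (initial).
Round 2 — checking thresholds:
  Dee: 2 of 3 neighbours < 3, not yet.
  Fay: 2 of 2 neighbours ≥ 1, votes yes.
  Gus: 1 of 2 neighbours < 2, not yet.
  Kai: 2 of 3 neighbours ≥ 1, votes yes.
  Pia: 1 of 2 neighbours < 2, not yet.
Round 3 — checking thresholds:
  Dee: 2 of 3 neighbours < 3, not yet.
  Gus: 2 of 2 neighbours ≥ 2, votes yes.
  Pia: 1 of 2 neighbours < 2, not yet.
Round 4 — no new yes votes; cascade stops.

yes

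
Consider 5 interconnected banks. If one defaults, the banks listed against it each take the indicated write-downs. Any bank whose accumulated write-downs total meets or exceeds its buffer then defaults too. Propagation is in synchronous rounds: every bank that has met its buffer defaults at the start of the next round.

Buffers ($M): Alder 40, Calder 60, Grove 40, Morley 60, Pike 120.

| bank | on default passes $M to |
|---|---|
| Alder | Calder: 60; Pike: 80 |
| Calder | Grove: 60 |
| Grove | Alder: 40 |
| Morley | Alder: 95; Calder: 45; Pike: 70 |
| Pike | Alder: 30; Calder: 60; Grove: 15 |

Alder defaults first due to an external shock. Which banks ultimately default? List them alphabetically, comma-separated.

Alder, Calder, Grove

Round 1 — Alder defaults (initial).
  Calder: +60 → 60 ≥ 60
  Pike: +80 → 80 < 120
Round 2 — Calder defaults.
  Grove: +60 → 60 ≥ 40
Round 3 — Grove defaults.
No further defaults.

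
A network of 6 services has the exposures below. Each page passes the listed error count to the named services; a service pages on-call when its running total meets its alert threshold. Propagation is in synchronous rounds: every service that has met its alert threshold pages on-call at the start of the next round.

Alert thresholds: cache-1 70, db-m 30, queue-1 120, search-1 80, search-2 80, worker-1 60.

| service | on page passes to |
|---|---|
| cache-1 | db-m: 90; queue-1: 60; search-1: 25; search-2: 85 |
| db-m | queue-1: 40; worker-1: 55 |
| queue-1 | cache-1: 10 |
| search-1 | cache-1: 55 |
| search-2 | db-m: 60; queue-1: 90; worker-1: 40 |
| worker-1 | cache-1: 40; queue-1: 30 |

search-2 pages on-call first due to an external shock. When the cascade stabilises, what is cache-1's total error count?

50

Round 1 — search-2 pages on-call (initial).
  db-m: +60 → 60 ≥ 30
  queue-1: +90 → 90 < 120
  worker-1: +40 → 40 < 60
Round 2 — db-m pages on-call.
  queue-1: +40 → 130 ≥ 120
  worker-1: +55 → 95 ≥ 60
Round 3 — queue-1, worker-1 page on-call.
  cache-1: +10+40 → 50 < 70
No further pages.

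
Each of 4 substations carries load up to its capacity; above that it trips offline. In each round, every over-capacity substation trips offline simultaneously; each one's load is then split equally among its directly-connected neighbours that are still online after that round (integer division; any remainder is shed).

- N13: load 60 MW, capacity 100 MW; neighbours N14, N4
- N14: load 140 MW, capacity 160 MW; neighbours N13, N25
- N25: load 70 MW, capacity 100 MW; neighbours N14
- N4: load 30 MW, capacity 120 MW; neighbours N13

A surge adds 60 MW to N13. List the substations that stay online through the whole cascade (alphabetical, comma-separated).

N4

Round 1 — N13 at 120 > 100. N13 trips offline.
  N13 sheds 120 MW to N14, N4: 60 each.
    N14: 140+60 = 200 > 160
    N4: 30+60 = 90 ≤ 120
Round 2 — N14 trips offline.
  N14 sheds 200 MW to N25: 200 each.
    N25: 70+200 = 270 > 100
Round 3 — N25 trips offline.
  N25 sheds 270 MW: no online neighbours, lost.
No further trips.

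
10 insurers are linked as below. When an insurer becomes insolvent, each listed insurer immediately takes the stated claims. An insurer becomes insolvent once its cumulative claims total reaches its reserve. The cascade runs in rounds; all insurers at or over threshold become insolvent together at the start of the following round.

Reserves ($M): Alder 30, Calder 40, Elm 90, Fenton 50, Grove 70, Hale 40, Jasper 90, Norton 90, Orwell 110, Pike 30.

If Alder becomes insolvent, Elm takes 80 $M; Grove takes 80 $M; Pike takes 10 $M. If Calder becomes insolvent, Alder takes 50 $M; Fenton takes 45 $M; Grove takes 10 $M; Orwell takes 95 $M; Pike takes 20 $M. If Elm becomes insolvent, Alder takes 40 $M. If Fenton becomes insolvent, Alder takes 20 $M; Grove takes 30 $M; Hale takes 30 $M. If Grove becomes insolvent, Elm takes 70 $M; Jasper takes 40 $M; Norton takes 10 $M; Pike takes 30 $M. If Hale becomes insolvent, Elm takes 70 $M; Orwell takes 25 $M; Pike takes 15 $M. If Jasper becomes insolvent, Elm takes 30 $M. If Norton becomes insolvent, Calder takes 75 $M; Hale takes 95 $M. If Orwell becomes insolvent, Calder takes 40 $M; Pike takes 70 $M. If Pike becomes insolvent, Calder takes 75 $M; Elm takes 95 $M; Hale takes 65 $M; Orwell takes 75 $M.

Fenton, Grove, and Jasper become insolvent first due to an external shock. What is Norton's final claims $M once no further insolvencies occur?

10

Round 1 — Fenton, Grove, Jasper become insolvent (initial).
  Alder: +20 → 20 < 30
  Elm: +70+30 → 100 ≥ 90
  Hale: +30 → 30 < 40
  Norton: +10 → 10 < 90
  Pike: +30 → 30 ≥ 30
Round 2 — Elm, Pike become insolvent.
  Alder: +40 → 60 ≥ 30
  Calder: +75 → 75 ≥ 40
  Hale: +65 → 95 ≥ 40
  Orwell: +75 → 75 < 110
Round 3 — Alder, Calder, Hale become insolvent.
  Orwell: +95+25 → 195 ≥ 110
Round 4 — Orwell becomes insolvent.
No further insolvencies.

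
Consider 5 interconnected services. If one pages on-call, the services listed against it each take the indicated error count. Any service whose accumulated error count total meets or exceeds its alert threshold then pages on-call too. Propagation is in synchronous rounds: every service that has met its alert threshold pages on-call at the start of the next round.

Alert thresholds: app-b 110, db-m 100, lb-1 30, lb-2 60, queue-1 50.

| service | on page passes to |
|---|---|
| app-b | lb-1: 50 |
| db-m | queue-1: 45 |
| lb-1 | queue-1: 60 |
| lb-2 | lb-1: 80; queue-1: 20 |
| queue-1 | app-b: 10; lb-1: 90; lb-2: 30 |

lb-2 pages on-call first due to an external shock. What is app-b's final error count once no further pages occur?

Round 1 — lb-2 pages on-call (initial).
  lb-1: +80 → 80 ≥ 30
  queue-1: +20 → 20 < 50
Round 2 — lb-1 pages on-call.
  queue-1: +60 → 80 ≥ 50
Round 3 — queue-1 pages on-call.
  app-b: +10 → 10 < 110
No further pages.

10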